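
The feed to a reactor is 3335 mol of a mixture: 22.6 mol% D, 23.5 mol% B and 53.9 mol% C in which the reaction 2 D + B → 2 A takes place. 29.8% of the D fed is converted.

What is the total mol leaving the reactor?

3220 mol

D reacted = 0.298 × 753.7 = 224.6 mol; ν_D = −2, so ξ = 224.6/2 = 112.3 mol.
Outlet amounts (n = n₀ + ν ξ):
  D: 753.7 − 2(112.3) = 529.1
  B: 783.7 − 1(112.3) = 671.4
  A: 0 + 2(112.3) = 224.6
  C: 1798 (inert)
Total out = 529.1 + 671.4 + 224.6 + 1798 = 3223 mol.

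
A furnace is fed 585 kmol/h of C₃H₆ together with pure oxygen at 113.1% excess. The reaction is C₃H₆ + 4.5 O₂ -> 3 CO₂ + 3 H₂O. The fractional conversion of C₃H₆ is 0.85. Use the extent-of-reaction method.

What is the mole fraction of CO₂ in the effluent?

Stoichiometric O₂ = 4.5 × 585 = 2632 kmol/h; O₂ fed = 2632 × 2.131 = 5610 kmol/h.
Fuel reacted = 0.85 × 585 → ξ = 497.2 kmol/h.
Outlet (n = n₀ + ν ξ):
  C₃H₆: 585 − 1(497.2) = 87.75
  O₂: 5610 − 4.5(497.2) = 3372
  CO₂: 0 + 3(497.2) = 1492
  H₂O: 0 + 3(497.2) = 1492
Total out = 6443 kmol/h; y_CO₂ = 1492 / 6443 = 0.2315.

0.232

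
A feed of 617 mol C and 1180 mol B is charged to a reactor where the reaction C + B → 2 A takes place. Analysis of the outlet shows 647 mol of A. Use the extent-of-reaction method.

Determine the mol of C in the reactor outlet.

294 mol

For A: n = n₀ + 2ξ → 647 = 0 + 2ξ, giving ξ = 323.5 mol.
Outlet amounts (n = n₀ + ν ξ):
  C: 617 − 1(323.5) = 293.5
  B: 1180 − 1(323.5) = 856.5
  A: 0 + 2(323.5) = 647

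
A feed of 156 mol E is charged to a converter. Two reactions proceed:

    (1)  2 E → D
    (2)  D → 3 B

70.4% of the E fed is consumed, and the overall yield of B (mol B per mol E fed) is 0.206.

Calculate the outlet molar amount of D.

44.2 mol

Conversion of E: E consumed = 2ξ₁ = 0.704 × 156 → ξ₁ = 54.91 mol.
Yield of B: 3ξ₂ / 156 = 0.206 → ξ₂ = 10.71 mol.
Outlet amounts (n = n₀ + Σ ν·ξ):
  E: 156 − 2(54.91) = 46.18
  D: 0 + 1(54.91) − 1(10.71) = 44.2
  B: 0 + 3(10.71) = 32.14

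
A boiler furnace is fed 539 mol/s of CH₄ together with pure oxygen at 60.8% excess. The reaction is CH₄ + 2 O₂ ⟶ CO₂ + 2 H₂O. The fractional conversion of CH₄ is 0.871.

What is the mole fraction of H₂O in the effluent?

Stoichiometric O₂ = 2 × 539 = 1078 mol/s; O₂ fed = 1078 × 1.608 = 1733 mol/s.
Fuel reacted = 0.871 × 539 → ξ = 469.5 mol/s.
Outlet (n = n₀ + ν ξ):
  CH₄: 539 − 1(469.5) = 69.53
  O₂: 1733 − 2(469.5) = 794.5
  CO₂: 0 + 1(469.5) = 469.5
  H₂O: 0 + 2(469.5) = 938.9
Total out = 2272 mol/s; y_H₂O = 938.9 / 2272 = 0.4132.

0.413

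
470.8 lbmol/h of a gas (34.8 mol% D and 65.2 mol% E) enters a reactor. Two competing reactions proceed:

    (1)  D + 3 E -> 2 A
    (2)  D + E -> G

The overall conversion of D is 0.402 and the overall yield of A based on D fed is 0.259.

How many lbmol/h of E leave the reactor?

199 lbmol/h

Yield of A: 2ξ₁ / 163.8 = 0.259 → ξ₁ = 21.22 lbmol/h.
Conversion of D: 1ξ₁ + 1ξ₂ = 0.402 × 163.8 = 65.86 → ξ₂ = 44.65 lbmol/h.
Outlet amounts (n = n₀ + Σ ν·ξ):
  D: 163.8 − 1(21.22) − 1(44.65) = 97.98
  E: 307 − 3(21.22) − 1(44.65) = 198.7
  A: 0 + 2(21.22) = 42.43
  G: 0 + 1(44.65) = 44.65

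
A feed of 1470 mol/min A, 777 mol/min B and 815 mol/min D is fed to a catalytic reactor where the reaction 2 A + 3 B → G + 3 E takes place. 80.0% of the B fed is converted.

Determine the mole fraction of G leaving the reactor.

B reacted = 0.8 × 777 = 621.6 mol/min; ν_B = −3, so ξ = 621.6/3 = 207.2 mol/min.
Outlet amounts (n = n₀ + ν ξ):
  A: 1470 − 2(207.2) = 1056
  B: 777 − 3(207.2) = 155.4
  G: 0 + 1(207.2) = 207.2
  E: 0 + 3(207.2) = 621.6
  D: 815 (inert)
Total out = 2855 mol/min; y_G = 207.2 / 2855 = 0.07258.

0.0726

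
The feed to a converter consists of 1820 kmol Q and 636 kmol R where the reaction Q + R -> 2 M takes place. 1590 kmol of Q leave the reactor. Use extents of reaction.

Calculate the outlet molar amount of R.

For Q: n = n₀ − 1ξ → 1590 = 1820 − 1ξ, giving ξ = 230 kmol.
Outlet amounts (n = n₀ + ν ξ):
  Q: 1820 − 1(230) = 1590
  R: 636 − 1(230) = 406
  M: 0 + 2(230) = 460

406 kmol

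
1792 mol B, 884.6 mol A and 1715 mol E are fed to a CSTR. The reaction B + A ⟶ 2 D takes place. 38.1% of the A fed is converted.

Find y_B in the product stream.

0.331

A reacted = 0.381 × 884.6 = 337 mol; ν_A = −1, so ξ = 337/1 = 337 mol.
Outlet amounts (n = n₀ + ν ξ):
  B: 1792 − 1(337) = 1455
  A: 884.6 − 1(337) = 547.6
  D: 0 + 2(337) = 674.1
  E: 1715 (inert)
Total out = 4392 mol; y_B = 1455 / 4392 = 0.3313.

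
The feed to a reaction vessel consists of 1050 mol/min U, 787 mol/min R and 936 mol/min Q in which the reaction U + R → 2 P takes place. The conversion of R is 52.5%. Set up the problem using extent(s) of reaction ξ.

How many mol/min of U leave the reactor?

637 mol/min

R reacted = 0.525 × 787 = 413.2 mol/min; ν_R = −1, so ξ = 413.2/1 = 413.2 mol/min.
Outlet amounts (n = n₀ + ν ξ):
  U: 1050 − 1(413.2) = 636.8
  R: 787 − 1(413.2) = 373.8
  P: 0 + 2(413.2) = 826.4
  Q: 936 (inert)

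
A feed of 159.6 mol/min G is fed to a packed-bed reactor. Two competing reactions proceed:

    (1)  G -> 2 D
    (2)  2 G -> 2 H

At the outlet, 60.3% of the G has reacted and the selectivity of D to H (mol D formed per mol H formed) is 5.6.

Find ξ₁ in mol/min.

Conversion of G: G consumed = 0.603 × 159.6 = 96.24 mol/min = 1ξ₁ + 2ξ₂.
Selectivity: 2ξ₁ / (2ξ₂) = 5.6 → ξ₁ = 5.6 ξ₂.
Substitute: (1·5.6 + 2) ξ₂ = 96.24 → ξ₂ = 12.66 mol/min, ξ₁ = 70.91 mol/min.
Outlet amounts (n = n₀ + Σ ν·ξ):
  G: 159.6 − 1(70.91) − 2(12.66) = 63.36
  D: 0 + 2(70.91) = 141.8
  H: 0 + 2(12.66) = 25.33

ξ₁ = 70.9 mol/min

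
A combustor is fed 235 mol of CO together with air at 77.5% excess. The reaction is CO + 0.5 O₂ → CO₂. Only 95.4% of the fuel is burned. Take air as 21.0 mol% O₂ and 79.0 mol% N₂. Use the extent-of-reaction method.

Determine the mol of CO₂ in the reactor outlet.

224 mol

Stoichiometric O₂ = 0.5 × 235 = 117.5 mol; O₂ fed = 117.5 × 1.775 = 208.6 mol.
N₂ fed = 208.6 × 79/21 = 784.6 mol.
Fuel reacted = 0.954 × 235 → ξ = 224.2 mol.
Outlet (n = n₀ + ν ξ):
  CO: 235 − 1(224.2) = 10.81
  O₂: 208.6 − 0.5(224.2) = 96.47
  N₂: 784.6 (inert)
  CO₂: 0 + 1(224.2) = 224.2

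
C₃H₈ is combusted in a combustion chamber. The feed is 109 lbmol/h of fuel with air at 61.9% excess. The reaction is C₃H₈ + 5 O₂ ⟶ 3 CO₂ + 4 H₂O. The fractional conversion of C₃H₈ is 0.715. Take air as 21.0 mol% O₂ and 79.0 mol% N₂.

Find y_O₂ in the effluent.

0.112

Stoichiometric O₂ = 5 × 109 = 545 lbmol/h; O₂ fed = 545 × 1.619 = 882.4 lbmol/h.
N₂ fed = 882.4 × 79/21 = 3319 lbmol/h.
Fuel reacted = 0.715 × 109 → ξ = 77.94 lbmol/h.
Outlet (n = n₀ + ν ξ):
  C₃H₈: 109 − 1(77.94) = 31.06
  O₂: 882.4 − 5(77.94) = 492.7
  N₂: 3319 (inert)
  CO₂: 0 + 3(77.94) = 233.8
  H₂O: 0 + 4(77.94) = 311.7
Total out = 4389 lbmol/h; y_O₂ = 492.7 / 4389 = 0.1123.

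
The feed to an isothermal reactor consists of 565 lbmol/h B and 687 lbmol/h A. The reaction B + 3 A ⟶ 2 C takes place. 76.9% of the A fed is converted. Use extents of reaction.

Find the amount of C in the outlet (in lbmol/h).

A reacted = 0.769 × 687 = 528.3 lbmol/h; ν_A = −3, so ξ = 528.3/3 = 176.1 lbmol/h.
Outlet amounts (n = n₀ + ν ξ):
  B: 565 − 1(176.1) = 388.9
  A: 687 − 3(176.1) = 158.7
  C: 0 + 2(176.1) = 352.2

352 lbmol/h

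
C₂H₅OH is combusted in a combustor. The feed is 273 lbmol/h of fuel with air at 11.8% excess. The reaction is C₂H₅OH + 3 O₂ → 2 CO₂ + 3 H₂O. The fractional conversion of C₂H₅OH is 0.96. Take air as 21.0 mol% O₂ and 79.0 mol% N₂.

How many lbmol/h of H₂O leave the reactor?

Stoichiometric O₂ = 3 × 273 = 819 lbmol/h; O₂ fed = 819 × 1.118 = 915.6 lbmol/h.
N₂ fed = 915.6 × 79/21 = 3445 lbmol/h.
Fuel reacted = 0.96 × 273 → ξ = 262.1 lbmol/h.
Outlet (n = n₀ + ν ξ):
  C₂H₅OH: 273 − 1(262.1) = 10.92
  O₂: 915.6 − 3(262.1) = 129.4
  N₂: 3445 (inert)
  CO₂: 0 + 2(262.1) = 524.2
  H₂O: 0 + 3(262.1) = 786.2

786 lbmol/h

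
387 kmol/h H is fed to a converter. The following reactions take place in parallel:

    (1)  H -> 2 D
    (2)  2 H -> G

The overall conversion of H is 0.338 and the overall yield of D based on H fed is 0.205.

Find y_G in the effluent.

Yield of D: 2ξ₁ / 387 = 0.205 → ξ₁ = 39.67 kmol/h.
Conversion of H: 1ξ₁ + 2ξ₂ = 0.338 × 387 = 130.8 → ξ₂ = 45.57 kmol/h.
Outlet amounts (n = n₀ + Σ ν·ξ):
  H: 387 − 1(39.67) − 2(45.57) = 256.2
  D: 0 + 2(39.67) = 79.33
  G: 0 + 1(45.57) = 45.57
Total out = 381.1 kmol/h; y_G = 45.57 / 381.1 = 0.1196.

0.12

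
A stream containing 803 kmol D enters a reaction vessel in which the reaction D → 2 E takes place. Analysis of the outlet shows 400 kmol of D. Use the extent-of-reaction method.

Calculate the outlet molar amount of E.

For D: n = n₀ − 1ξ → 400 = 803 − 1ξ, giving ξ = 403 kmol.
Outlet amounts (n = n₀ + ν ξ):
  D: 803 − 1(403) = 400
  E: 0 + 2(403) = 806

806 kmol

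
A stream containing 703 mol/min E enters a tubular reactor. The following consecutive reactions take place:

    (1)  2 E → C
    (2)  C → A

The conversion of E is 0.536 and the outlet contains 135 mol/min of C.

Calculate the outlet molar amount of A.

Conversion of E: E consumed = 2ξ₁ = 0.536 × 703 → ξ₁ = 188.4 mol/min.
C balance: n_C = 0 + 1ξ₁ − 1ξ₂ = 135 → ξ₂ = (1·188.4 − 135)/1 = 53.4 mol/min.
Outlet amounts (n = n₀ + Σ ν·ξ):
  E: 703 − 2(188.4) = 326.2
  C: 0 + 1(188.4) − 1(53.4) = 135
  A: 0 + 1(53.4) = 53.4

53.4 mol/min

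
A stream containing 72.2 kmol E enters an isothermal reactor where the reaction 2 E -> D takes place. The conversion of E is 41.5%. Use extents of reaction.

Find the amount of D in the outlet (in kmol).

15 kmol

E reacted = 0.415 × 72.2 = 29.96 kmol; ν_E = −2, so ξ = 29.96/2 = 14.98 kmol.
Outlet amounts (n = n₀ + ν ξ):
  E: 72.2 − 2(14.98) = 42.24
  D: 0 + 1(14.98) = 14.98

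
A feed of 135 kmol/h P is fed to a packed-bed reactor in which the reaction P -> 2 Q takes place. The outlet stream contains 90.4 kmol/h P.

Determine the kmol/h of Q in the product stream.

For P: n = n₀ − 1ξ → 90.4 = 135 − 1ξ, giving ξ = 44.6 kmol/h.
Outlet amounts (n = n₀ + ν ξ):
  P: 135 − 1(44.6) = 90.4
  Q: 0 + 2(44.6) = 89.2

89.2 kmol/h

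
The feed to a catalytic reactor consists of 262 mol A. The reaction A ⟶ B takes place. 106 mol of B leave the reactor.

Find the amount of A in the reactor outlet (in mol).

For B: n = n₀ + 1ξ → 106 = 0 + 1ξ, giving ξ = 106 mol.
Outlet amounts (n = n₀ + ν ξ):
  A: 262 − 1(106) = 156
  B: 0 + 1(106) = 106

156 mol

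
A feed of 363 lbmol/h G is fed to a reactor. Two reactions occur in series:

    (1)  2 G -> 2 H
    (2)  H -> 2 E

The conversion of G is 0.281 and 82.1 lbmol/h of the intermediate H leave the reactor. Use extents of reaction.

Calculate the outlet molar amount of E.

Conversion of G: G consumed = 2ξ₁ = 0.281 × 363 → ξ₁ = 51 lbmol/h.
H balance: n_H = 0 + 2ξ₁ − 1ξ₂ = 82.1 → ξ₂ = (2·51 − 82.1)/1 = 19.9 lbmol/h.
Outlet amounts (n = n₀ + Σ ν·ξ):
  G: 363 − 2(51) = 261
  H: 0 + 2(51) − 1(19.9) = 82.1
  E: 0 + 2(19.9) = 39.81

39.8 lbmol/h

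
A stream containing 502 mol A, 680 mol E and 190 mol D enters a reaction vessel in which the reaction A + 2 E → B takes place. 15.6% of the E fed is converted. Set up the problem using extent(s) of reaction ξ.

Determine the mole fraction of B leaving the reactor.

0.0419

E reacted = 0.156 × 680 = 106.1 mol; ν_E = −2, so ξ = 106.1/2 = 53.04 mol.
Outlet amounts (n = n₀ + ν ξ):
  A: 502 − 1(53.04) = 449
  E: 680 − 2(53.04) = 573.9
  B: 0 + 1(53.04) = 53.04
  D: 190 (inert)
Total out = 1266 mol; y_B = 53.04 / 1266 = 0.0419.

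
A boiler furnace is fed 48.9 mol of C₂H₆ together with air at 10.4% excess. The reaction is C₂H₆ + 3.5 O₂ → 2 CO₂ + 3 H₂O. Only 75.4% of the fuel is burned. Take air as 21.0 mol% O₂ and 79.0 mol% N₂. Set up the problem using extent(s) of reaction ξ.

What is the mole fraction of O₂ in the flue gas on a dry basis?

0.0699

Stoichiometric O₂ = 3.5 × 48.9 = 171.2 mol; O₂ fed = 171.2 × 1.104 = 188.9 mol.
N₂ fed = 188.9 × 79/21 = 710.8 mol.
Fuel reacted = 0.754 × 48.9 → ξ = 36.87 mol.
Outlet (n = n₀ + ν ξ):
  C₂H₆: 48.9 − 1(36.87) = 12.03
  O₂: 188.9 − 3.5(36.87) = 59.9
  N₂: 710.8 (inert)
  CO₂: 0 + 2(36.87) = 73.74
  H₂O: 0 + 3(36.87) = 110.6
Dry total = 856.5 mol; y_O₂ (dry) = 59.9 / 856.5 = 0.06994.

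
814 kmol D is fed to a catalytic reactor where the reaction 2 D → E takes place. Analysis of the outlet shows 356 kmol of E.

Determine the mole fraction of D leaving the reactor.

For E: n = n₀ + 1ξ → 356 = 0 + 1ξ, giving ξ = 356 kmol.
Outlet amounts (n = n₀ + ν ξ):
  D: 814 − 2(356) = 102
  E: 0 + 1(356) = 356
Total out = 458 kmol; y_D = 102 / 458 = 0.2227.

0.223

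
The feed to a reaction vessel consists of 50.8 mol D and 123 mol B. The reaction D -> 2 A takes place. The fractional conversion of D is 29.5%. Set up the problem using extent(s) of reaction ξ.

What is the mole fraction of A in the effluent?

0.159

D reacted = 0.295 × 50.8 = 14.99 mol; ν_D = −1, so ξ = 14.99/1 = 14.99 mol.
Outlet amounts (n = n₀ + ν ξ):
  D: 50.8 − 1(14.99) = 35.81
  A: 0 + 2(14.99) = 29.97
  B: 123 (inert)
Total out = 188.8 mol; y_A = 29.97 / 188.8 = 0.1588.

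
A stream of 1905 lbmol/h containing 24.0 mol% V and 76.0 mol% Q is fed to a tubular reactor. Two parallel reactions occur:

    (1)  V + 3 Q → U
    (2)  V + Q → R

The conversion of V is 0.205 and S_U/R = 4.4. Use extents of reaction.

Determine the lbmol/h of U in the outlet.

Conversion of V: V consumed = 0.205 × 457.2 = 93.73 lbmol/h = 1ξ₁ + 1ξ₂.
Selectivity: 1ξ₁ / (1ξ₂) = 4.4 → ξ₁ = 4.4 ξ₂.
Substitute: (1·4.4 + 1) ξ₂ = 93.73 → ξ₂ = 17.36 lbmol/h, ξ₁ = 76.37 lbmol/h.
Outlet amounts (n = n₀ + Σ ν·ξ):
  V: 457.2 − 1(76.37) − 1(17.36) = 363.5
  Q: 1448 − 3(76.37) − 1(17.36) = 1201
  U: 0 + 1(76.37) = 76.37
  R: 0 + 1(17.36) = 17.36

76.4 lbmol/h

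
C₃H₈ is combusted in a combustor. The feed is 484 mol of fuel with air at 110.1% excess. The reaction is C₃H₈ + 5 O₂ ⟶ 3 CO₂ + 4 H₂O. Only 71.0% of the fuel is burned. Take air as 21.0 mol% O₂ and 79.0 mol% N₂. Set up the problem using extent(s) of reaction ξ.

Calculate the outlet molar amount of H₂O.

1370 mol

Stoichiometric O₂ = 5 × 484 = 2420 mol; O₂ fed = 2420 × 2.101 = 5084 mol.
N₂ fed = 5084 × 79/21 = 19130 mol.
Fuel reacted = 0.71 × 484 → ξ = 343.6 mol.
Outlet (n = n₀ + ν ξ):
  C₃H₈: 484 − 1(343.6) = 140.4
  O₂: 5084 − 5(343.6) = 3366
  N₂: 19130 (inert)
  CO₂: 0 + 3(343.6) = 1031
  H₂O: 0 + 4(343.6) = 1375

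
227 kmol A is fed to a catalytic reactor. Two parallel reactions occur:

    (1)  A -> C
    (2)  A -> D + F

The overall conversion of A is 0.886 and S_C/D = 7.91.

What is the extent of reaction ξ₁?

Conversion of A: A consumed = 0.886 × 227 = 201.1 kmol = 1ξ₁ + 1ξ₂.
Selectivity: 1ξ₁ / (1ξ₂) = 7.91 → ξ₁ = 7.91 ξ₂.
Substitute: (1·7.91 + 1) ξ₂ = 201.1 → ξ₂ = 22.57 kmol, ξ₁ = 178.5 kmol.
Outlet amounts (n = n₀ + Σ ν·ξ):
  A: 227 − 1(178.5) − 1(22.57) = 25.88
  C: 0 + 1(178.5) = 178.5
  D: 0 + 1(22.57) = 22.57
  F: 0 + 1(22.57) = 22.57

ξ₁ = 179 kmol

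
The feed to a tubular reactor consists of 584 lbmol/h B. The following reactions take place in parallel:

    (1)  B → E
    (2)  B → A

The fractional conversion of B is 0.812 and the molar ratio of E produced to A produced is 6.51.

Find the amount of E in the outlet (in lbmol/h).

411 lbmol/h

Conversion of B: B consumed = 0.812 × 584 = 474.2 lbmol/h = 1ξ₁ + 1ξ₂.
Selectivity: 1ξ₁ / (1ξ₂) = 6.51 → ξ₁ = 6.51 ξ₂.
Substitute: (1·6.51 + 1) ξ₂ = 474.2 → ξ₂ = 63.14 lbmol/h, ξ₁ = 411.1 lbmol/h.
Outlet amounts (n = n₀ + Σ ν·ξ):
  B: 584 − 1(411.1) − 1(63.14) = 109.8
  E: 0 + 1(411.1) = 411.1
  A: 0 + 1(63.14) = 63.14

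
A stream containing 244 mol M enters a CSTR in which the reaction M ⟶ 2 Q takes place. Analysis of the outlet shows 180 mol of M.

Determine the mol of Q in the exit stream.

For M: n = n₀ − 1ξ → 180 = 244 − 1ξ, giving ξ = 64 mol.
Outlet amounts (n = n₀ + ν ξ):
  M: 244 − 1(64) = 180
  Q: 0 + 2(64) = 128

128 mol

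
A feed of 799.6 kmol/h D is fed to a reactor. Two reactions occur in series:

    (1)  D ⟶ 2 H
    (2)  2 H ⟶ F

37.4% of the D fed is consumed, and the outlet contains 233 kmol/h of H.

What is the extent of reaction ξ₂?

Conversion of D: D consumed = 1ξ₁ = 0.374 × 799.6 → ξ₁ = 299.1 kmol/h.
H balance: n_H = 0 + 2ξ₁ − 2ξ₂ = 233 → ξ₂ = (2·299.1 − 233)/2 = 182.6 kmol/h.
Outlet amounts (n = n₀ + Σ ν·ξ):
  D: 799.6 − 1(299.1) = 500.5
  H: 0 + 2(299.1) − 2(182.6) = 233
  F: 0 + 1(182.6) = 182.6

ξ₂ = 183 kmol/h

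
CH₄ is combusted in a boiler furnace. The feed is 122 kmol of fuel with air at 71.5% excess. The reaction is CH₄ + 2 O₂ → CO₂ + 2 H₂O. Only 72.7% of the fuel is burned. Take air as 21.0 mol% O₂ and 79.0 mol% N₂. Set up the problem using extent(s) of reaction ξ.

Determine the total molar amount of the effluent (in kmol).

2110 kmol

Stoichiometric O₂ = 2 × 122 = 244 kmol; O₂ fed = 244 × 1.715 = 418.5 kmol.
N₂ fed = 418.5 × 79/21 = 1574 kmol.
Fuel reacted = 0.727 × 122 → ξ = 88.69 kmol.
Outlet (n = n₀ + ν ξ):
  CH₄: 122 − 1(88.69) = 33.31
  O₂: 418.5 − 2(88.69) = 241.1
  N₂: 1574 (inert)
  CO₂: 0 + 1(88.69) = 88.69
  H₂O: 0 + 2(88.69) = 177.4
Total out = 33.31 + 241.1 + 1574 + 88.69 + 177.4 = 2115 kmol.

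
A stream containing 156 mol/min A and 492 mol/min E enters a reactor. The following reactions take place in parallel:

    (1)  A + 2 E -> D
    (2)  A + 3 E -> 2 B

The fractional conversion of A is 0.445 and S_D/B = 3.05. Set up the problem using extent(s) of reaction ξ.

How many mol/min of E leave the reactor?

Conversion of A: A consumed = 0.445 × 156 = 69.42 mol/min = 1ξ₁ + 1ξ₂.
Selectivity: 1ξ₁ / (2ξ₂) = 3.05 → ξ₁ = 6.1 ξ₂.
Substitute: (1·6.1 + 1) ξ₂ = 69.42 → ξ₂ = 9.777 mol/min, ξ₁ = 59.64 mol/min.
Outlet amounts (n = n₀ + Σ ν·ξ):
  A: 156 − 1(59.64) − 1(9.777) = 86.58
  E: 492 − 2(59.64) − 3(9.777) = 343.4
  D: 0 + 1(59.64) = 59.64
  B: 0 + 2(9.777) = 19.55

343 mol/min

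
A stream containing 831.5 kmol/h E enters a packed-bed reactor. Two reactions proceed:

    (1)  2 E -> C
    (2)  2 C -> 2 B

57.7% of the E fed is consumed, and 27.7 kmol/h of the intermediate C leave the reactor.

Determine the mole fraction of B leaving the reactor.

0.359

Conversion of E: E consumed = 2ξ₁ = 0.577 × 831.5 → ξ₁ = 239.9 kmol/h.
C balance: n_C = 0 + 1ξ₁ − 2ξ₂ = 27.7 → ξ₂ = (1·239.9 − 27.7)/2 = 106.1 kmol/h.
Outlet amounts (n = n₀ + Σ ν·ξ):
  E: 831.5 − 2(239.9) = 351.7
  C: 0 + 1(239.9) − 2(106.1) = 27.7
  B: 0 + 2(106.1) = 212.2
Total out = 591.6 kmol/h; y_B = 212.2 / 591.6 = 0.3587.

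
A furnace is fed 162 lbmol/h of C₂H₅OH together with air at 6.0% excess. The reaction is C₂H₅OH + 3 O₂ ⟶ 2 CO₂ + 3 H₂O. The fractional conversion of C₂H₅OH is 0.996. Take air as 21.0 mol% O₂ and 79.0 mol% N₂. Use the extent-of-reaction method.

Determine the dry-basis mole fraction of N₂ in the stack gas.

Stoichiometric O₂ = 3 × 162 = 486 lbmol/h; O₂ fed = 486 × 1.060 = 515.2 lbmol/h.
N₂ fed = 515.2 × 79/21 = 1938 lbmol/h.
Fuel reacted = 0.996 × 162 → ξ = 161.4 lbmol/h.
Outlet (n = n₀ + ν ξ):
  C₂H₅OH: 162 − 1(161.4) = 0.648
  O₂: 515.2 − 3(161.4) = 31.1
  N₂: 1938 (inert)
  CO₂: 0 + 2(161.4) = 322.7
  H₂O: 0 + 3(161.4) = 484.1
Dry total = 2292 lbmol/h; y_N₂ (dry) = 1938 / 2292 = 0.8454.

0.845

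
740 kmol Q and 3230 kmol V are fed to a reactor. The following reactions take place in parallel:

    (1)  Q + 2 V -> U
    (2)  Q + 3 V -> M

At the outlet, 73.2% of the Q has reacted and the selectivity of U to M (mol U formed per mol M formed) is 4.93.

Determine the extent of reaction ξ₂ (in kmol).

Conversion of Q: Q consumed = 0.732 × 740 = 541.7 kmol = 1ξ₁ + 1ξ₂.
Selectivity: 1ξ₁ / (1ξ₂) = 4.93 → ξ₁ = 4.93 ξ₂.
Substitute: (1·4.93 + 1) ξ₂ = 541.7 → ξ₂ = 91.35 kmol, ξ₁ = 450.3 kmol.
Outlet amounts (n = n₀ + Σ ν·ξ):
  Q: 740 − 1(450.3) − 1(91.35) = 198.3
  V: 3230 − 2(450.3) − 3(91.35) = 2055
  U: 0 + 1(450.3) = 450.3
  M: 0 + 1(91.35) = 91.35

ξ₂ = 91.3 kmol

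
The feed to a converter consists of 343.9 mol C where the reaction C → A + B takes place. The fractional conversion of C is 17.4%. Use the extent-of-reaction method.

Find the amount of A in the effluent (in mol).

59.8 mol

C reacted = 0.174 × 343.9 = 59.84 mol; ν_C = −1, so ξ = 59.84/1 = 59.84 mol.
Outlet amounts (n = n₀ + ν ξ):
  C: 343.9 − 1(59.84) = 284.1
  A: 0 + 1(59.84) = 59.84
  B: 0 + 1(59.84) = 59.84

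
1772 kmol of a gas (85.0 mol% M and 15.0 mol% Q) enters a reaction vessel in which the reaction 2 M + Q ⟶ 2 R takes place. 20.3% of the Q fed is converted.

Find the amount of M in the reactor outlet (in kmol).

1400 kmol

Q reacted = 0.203 × 265.8 = 53.96 kmol; ν_Q = −1, so ξ = 53.96/1 = 53.96 kmol.
Outlet amounts (n = n₀ + ν ξ):
  M: 1506 − 2(53.96) = 1398
  Q: 265.8 − 1(53.96) = 211.8
  R: 0 + 2(53.96) = 107.9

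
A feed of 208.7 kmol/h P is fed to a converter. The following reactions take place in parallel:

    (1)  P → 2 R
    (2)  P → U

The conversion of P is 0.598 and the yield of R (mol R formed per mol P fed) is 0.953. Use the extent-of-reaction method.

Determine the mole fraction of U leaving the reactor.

0.0823

Yield of R: 2ξ₁ / 208.7 = 0.953 → ξ₁ = 99.45 kmol/h.
Conversion of P: 1ξ₁ + 1ξ₂ = 0.598 × 208.7 = 124.8 → ξ₂ = 25.36 kmol/h.
Outlet amounts (n = n₀ + Σ ν·ξ):
  P: 208.7 − 1(99.45) − 1(25.36) = 83.9
  R: 0 + 2(99.45) = 198.9
  U: 0 + 1(25.36) = 25.36
Total out = 308.1 kmol/h; y_U = 25.36 / 308.1 = 0.08229.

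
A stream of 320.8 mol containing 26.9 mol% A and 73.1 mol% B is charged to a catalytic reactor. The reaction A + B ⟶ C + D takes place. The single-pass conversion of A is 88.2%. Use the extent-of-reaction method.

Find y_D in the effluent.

0.237

A reacted = 0.882 × 86.3 = 76.11 mol; ν_A = −1, so ξ = 76.11/1 = 76.11 mol.
Outlet amounts (n = n₀ + ν ξ):
  A: 86.3 − 1(76.11) = 10.18
  B: 234.5 − 1(76.11) = 158.4
  C: 0 + 1(76.11) = 76.11
  D: 0 + 1(76.11) = 76.11
Total out = 320.8 mol; y_D = 76.11 / 320.8 = 0.2373.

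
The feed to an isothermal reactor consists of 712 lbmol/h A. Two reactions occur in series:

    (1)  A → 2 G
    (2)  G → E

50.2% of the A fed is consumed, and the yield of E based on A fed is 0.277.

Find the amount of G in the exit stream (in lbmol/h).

Conversion of A: A consumed = 1ξ₁ = 0.502 × 712 → ξ₁ = 357.4 lbmol/h.
Yield of E: 1ξ₂ / 712 = 0.277 → ξ₂ = 197.2 lbmol/h.
Outlet amounts (n = n₀ + Σ ν·ξ):
  A: 712 − 1(357.4) = 354.6
  G: 0 + 2(357.4) − 1(197.2) = 517.6
  E: 0 + 1(197.2) = 197.2

518 lbmol/h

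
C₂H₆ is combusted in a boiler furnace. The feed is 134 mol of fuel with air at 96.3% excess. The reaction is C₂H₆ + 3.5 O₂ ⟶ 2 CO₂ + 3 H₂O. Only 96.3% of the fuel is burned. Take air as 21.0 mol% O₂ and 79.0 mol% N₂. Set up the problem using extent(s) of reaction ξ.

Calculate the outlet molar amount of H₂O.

Stoichiometric O₂ = 3.5 × 134 = 469 mol; O₂ fed = 469 × 1.963 = 920.6 mol.
N₂ fed = 920.6 × 79/21 = 3463 mol.
Fuel reacted = 0.963 × 134 → ξ = 129 mol.
Outlet (n = n₀ + ν ξ):
  C₂H₆: 134 − 1(129) = 4.958
  O₂: 920.6 − 3.5(129) = 469
  N₂: 3463 (inert)
  CO₂: 0 + 2(129) = 258.1
  H₂O: 0 + 3(129) = 387.1

387 mol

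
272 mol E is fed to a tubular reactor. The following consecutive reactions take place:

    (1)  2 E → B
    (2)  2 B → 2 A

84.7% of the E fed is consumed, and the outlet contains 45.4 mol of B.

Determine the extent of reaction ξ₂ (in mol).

Conversion of E: E consumed = 2ξ₁ = 0.847 × 272 → ξ₁ = 115.2 mol.
B balance: n_B = 0 + 1ξ₁ − 2ξ₂ = 45.4 → ξ₂ = (1·115.2 − 45.4)/2 = 34.9 mol.
Outlet amounts (n = n₀ + Σ ν·ξ):
  E: 272 − 2(115.2) = 41.62
  B: 0 + 1(115.2) − 2(34.9) = 45.4
  A: 0 + 2(34.9) = 69.79

ξ₂ = 34.9 mol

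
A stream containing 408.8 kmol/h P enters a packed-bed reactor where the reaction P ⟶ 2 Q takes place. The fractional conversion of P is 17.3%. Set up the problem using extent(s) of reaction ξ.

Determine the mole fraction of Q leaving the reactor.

P reacted = 0.173 × 408.8 = 70.72 kmol/h; ν_P = −1, so ξ = 70.72/1 = 70.72 kmol/h.
Outlet amounts (n = n₀ + ν ξ):
  P: 408.8 − 1(70.72) = 338.1
  Q: 0 + 2(70.72) = 141.4
Total out = 479.5 kmol/h; y_Q = 141.4 / 479.5 = 0.295.

0.295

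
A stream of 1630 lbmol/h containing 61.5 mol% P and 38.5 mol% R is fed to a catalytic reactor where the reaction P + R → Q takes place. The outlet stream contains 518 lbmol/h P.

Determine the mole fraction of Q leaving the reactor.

For P: n = n₀ − 1ξ → 518 = 1002 − 1ξ, giving ξ = 484.5 lbmol/h.
Outlet amounts (n = n₀ + ν ξ):
  P: 1002 − 1(484.5) = 518
  R: 627.5 − 1(484.5) = 143.1
  Q: 0 + 1(484.5) = 484.5
Total out = 1146 lbmol/h; y_Q = 484.5 / 1146 = 0.4229.

0.423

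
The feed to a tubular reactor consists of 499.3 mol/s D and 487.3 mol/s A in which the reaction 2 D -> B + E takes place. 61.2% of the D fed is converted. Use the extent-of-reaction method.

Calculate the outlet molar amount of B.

153 mol/s

D reacted = 0.612 × 499.3 = 305.6 mol/s; ν_D = −2, so ξ = 305.6/2 = 152.8 mol/s.
Outlet amounts (n = n₀ + ν ξ):
  D: 499.3 − 2(152.8) = 193.7
  B: 0 + 1(152.8) = 152.8
  E: 0 + 1(152.8) = 152.8
  A: 487.3 (inert)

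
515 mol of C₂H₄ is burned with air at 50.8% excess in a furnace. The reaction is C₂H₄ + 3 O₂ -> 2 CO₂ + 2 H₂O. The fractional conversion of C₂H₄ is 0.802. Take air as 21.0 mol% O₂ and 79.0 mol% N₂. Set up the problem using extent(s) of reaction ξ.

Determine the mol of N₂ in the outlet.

Stoichiometric O₂ = 3 × 515 = 1545 mol; O₂ fed = 1545 × 1.508 = 2330 mol.
N₂ fed = 2330 × 79/21 = 8765 mol.
Fuel reacted = 0.802 × 515 → ξ = 413 mol.
Outlet (n = n₀ + ν ξ):
  C₂H₄: 515 − 1(413) = 102
  O₂: 2330 − 3(413) = 1091
  N₂: 8765 (inert)
  CO₂: 0 + 2(413) = 826.1
  H₂O: 0 + 2(413) = 826.1

8760 mol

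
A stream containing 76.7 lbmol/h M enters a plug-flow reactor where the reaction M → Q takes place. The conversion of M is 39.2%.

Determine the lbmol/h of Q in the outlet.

30.1 lbmol/h

M reacted = 0.392 × 76.7 = 30.07 lbmol/h; ν_M = −1, so ξ = 30.07/1 = 30.07 lbmol/h.
Outlet amounts (n = n₀ + ν ξ):
  M: 76.7 − 1(30.07) = 46.63
  Q: 0 + 1(30.07) = 30.07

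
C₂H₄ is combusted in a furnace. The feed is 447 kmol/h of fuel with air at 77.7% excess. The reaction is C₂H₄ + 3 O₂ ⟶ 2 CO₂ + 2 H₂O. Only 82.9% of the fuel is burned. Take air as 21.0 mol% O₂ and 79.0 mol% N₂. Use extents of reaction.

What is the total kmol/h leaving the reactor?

Stoichiometric O₂ = 3 × 447 = 1341 kmol/h; O₂ fed = 1341 × 1.777 = 2383 kmol/h.
N₂ fed = 2383 × 79/21 = 8964 kmol/h.
Fuel reacted = 0.829 × 447 → ξ = 370.6 kmol/h.
Outlet (n = n₀ + ν ξ):
  C₂H₄: 447 − 1(370.6) = 76.44
  O₂: 2383 − 3(370.6) = 1271
  N₂: 8964 (inert)
  CO₂: 0 + 2(370.6) = 741.1
  H₂O: 0 + 2(370.6) = 741.1
Total out = 76.44 + 1271 + 8964 + 741.1 + 741.1 = 11790 kmol/h.

11800 kmol/h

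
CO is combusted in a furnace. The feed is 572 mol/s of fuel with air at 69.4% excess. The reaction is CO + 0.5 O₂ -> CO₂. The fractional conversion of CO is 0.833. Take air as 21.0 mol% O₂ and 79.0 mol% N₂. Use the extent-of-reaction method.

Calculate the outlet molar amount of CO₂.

Stoichiometric O₂ = 0.5 × 572 = 286 mol/s; O₂ fed = 286 × 1.694 = 484.5 mol/s.
N₂ fed = 484.5 × 79/21 = 1823 mol/s.
Fuel reacted = 0.833 × 572 → ξ = 476.5 mol/s.
Outlet (n = n₀ + ν ξ):
  CO: 572 − 1(476.5) = 95.52
  O₂: 484.5 − 0.5(476.5) = 246.2
  N₂: 1823 (inert)
  CO₂: 0 + 1(476.5) = 476.5

476 mol/s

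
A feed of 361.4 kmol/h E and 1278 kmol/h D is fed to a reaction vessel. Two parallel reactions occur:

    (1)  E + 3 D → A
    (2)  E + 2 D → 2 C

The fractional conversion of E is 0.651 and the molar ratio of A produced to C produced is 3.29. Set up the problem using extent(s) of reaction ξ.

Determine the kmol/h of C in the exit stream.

Conversion of E: E consumed = 0.651 × 361.4 = 235.3 kmol/h = 1ξ₁ + 1ξ₂.
Selectivity: 1ξ₁ / (2ξ₂) = 3.29 → ξ₁ = 6.58 ξ₂.
Substitute: (1·6.58 + 1) ξ₂ = 235.3 → ξ₂ = 31.04 kmol/h, ξ₁ = 204.2 kmol/h.
Outlet amounts (n = n₀ + Σ ν·ξ):
  E: 361.4 − 1(204.2) − 1(31.04) = 126.1
  D: 1278 − 3(204.2) − 2(31.04) = 603.2
  A: 0 + 1(204.2) = 204.2
  C: 0 + 2(31.04) = 62.08

62.1 kmol/h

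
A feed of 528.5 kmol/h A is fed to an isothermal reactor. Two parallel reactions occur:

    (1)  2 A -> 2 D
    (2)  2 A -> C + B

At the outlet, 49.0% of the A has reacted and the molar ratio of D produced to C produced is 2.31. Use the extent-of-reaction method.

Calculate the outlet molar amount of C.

60.1 kmol/h

Conversion of A: A consumed = 0.49 × 528.5 = 259 kmol/h = 2ξ₁ + 2ξ₂.
Selectivity: 2ξ₁ / (1ξ₂) = 2.31 → ξ₁ = 1.155 ξ₂.
Substitute: (2·1.155 + 2) ξ₂ = 259 → ξ₂ = 60.08 kmol/h, ξ₁ = 69.4 kmol/h.
Outlet amounts (n = n₀ + Σ ν·ξ):
  A: 528.5 − 2(69.4) − 2(60.08) = 269.5
  D: 0 + 2(69.4) = 138.8
  C: 0 + 1(60.08) = 60.08
  B: 0 + 1(60.08) = 60.08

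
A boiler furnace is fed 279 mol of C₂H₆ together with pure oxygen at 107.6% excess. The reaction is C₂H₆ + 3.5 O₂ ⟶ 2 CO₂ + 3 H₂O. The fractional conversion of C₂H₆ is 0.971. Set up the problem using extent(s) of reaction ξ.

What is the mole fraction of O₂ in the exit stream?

Stoichiometric O₂ = 3.5 × 279 = 976.5 mol; O₂ fed = 976.5 × 2.076 = 2027 mol.
Fuel reacted = 0.971 × 279 → ξ = 270.9 mol.
Outlet (n = n₀ + ν ξ):
  C₂H₆: 279 − 1(270.9) = 8.091
  O₂: 2027 − 3.5(270.9) = 1079
  CO₂: 0 + 2(270.9) = 541.8
  H₂O: 0 + 3(270.9) = 812.7
Total out = 2442 mol; y_O₂ = 1079 / 2442 = 0.4419.

0.442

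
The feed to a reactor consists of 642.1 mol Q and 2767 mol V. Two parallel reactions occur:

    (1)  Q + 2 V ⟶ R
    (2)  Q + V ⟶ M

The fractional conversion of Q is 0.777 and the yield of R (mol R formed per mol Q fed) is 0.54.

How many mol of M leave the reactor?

152 mol

Yield of R: 1ξ₁ / 642.1 = 0.54 → ξ₁ = 346.7 mol.
Conversion of Q: 1ξ₁ + 1ξ₂ = 0.777 × 642.1 = 498.9 → ξ₂ = 152.2 mol.
Outlet amounts (n = n₀ + Σ ν·ξ):
  Q: 642.1 − 1(346.7) − 1(152.2) = 143.2
  V: 2767 − 2(346.7) − 1(152.2) = 1921
  R: 0 + 1(346.7) = 346.7
  M: 0 + 1(152.2) = 152.2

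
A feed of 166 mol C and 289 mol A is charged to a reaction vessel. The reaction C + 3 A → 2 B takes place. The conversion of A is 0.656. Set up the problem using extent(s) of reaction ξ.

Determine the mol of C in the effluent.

A reacted = 0.656 × 289 = 189.6 mol; ν_A = −3, so ξ = 189.6/3 = 63.19 mol.
Outlet amounts (n = n₀ + ν ξ):
  C: 166 − 1(63.19) = 102.8
  A: 289 − 3(63.19) = 99.42
  B: 0 + 2(63.19) = 126.4

103 mol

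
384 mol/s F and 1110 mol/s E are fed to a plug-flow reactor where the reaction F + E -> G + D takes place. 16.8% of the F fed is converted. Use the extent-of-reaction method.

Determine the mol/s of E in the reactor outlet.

1050 mol/s

F reacted = 0.168 × 384 = 64.51 mol/s; ν_F = −1, so ξ = 64.51/1 = 64.51 mol/s.
Outlet amounts (n = n₀ + ν ξ):
  F: 384 − 1(64.51) = 319.5
  E: 1110 − 1(64.51) = 1045
  G: 0 + 1(64.51) = 64.51
  D: 0 + 1(64.51) = 64.51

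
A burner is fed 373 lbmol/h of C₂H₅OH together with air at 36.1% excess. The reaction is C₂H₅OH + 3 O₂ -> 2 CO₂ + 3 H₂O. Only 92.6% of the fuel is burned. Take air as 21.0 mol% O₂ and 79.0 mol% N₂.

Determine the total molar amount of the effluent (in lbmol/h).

Stoichiometric O₂ = 3 × 373 = 1119 lbmol/h; O₂ fed = 1119 × 1.361 = 1523 lbmol/h.
N₂ fed = 1523 × 79/21 = 5729 lbmol/h.
Fuel reacted = 0.926 × 373 → ξ = 345.4 lbmol/h.
Outlet (n = n₀ + ν ξ):
  C₂H₅OH: 373 − 1(345.4) = 27.6
  O₂: 1523 − 3(345.4) = 486.8
  N₂: 5729 (inert)
  CO₂: 0 + 2(345.4) = 690.8
  H₂O: 0 + 3(345.4) = 1036
Total out = 27.6 + 486.8 + 5729 + 690.8 + 1036 = 7971 lbmol/h.

7970 lbmol/h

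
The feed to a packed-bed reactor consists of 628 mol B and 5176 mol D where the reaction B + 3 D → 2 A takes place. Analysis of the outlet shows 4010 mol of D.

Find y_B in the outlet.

For D: n = n₀ − 3ξ → 4010 = 5176 − 3ξ, giving ξ = 388.7 mol.
Outlet amounts (n = n₀ + ν ξ):
  B: 628 − 1(388.7) = 239.3
  D: 5176 − 3(388.7) = 4010
  A: 0 + 2(388.7) = 777.3
Total out = 5027 mol; y_B = 239.3 / 5027 = 0.04761.

0.0476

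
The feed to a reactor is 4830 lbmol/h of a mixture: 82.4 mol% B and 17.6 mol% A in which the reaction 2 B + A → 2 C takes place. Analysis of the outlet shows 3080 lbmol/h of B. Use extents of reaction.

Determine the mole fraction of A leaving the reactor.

For B: n = n₀ − 2ξ → 3080 = 3980 − 2ξ, giving ξ = 450 lbmol/h.
Outlet amounts (n = n₀ + ν ξ):
  B: 3980 − 2(450) = 3080
  A: 850.1 − 1(450) = 400.1
  C: 0 + 2(450) = 899.9
Total out = 4380 lbmol/h; y_A = 400.1 / 4380 = 0.09135.

0.0914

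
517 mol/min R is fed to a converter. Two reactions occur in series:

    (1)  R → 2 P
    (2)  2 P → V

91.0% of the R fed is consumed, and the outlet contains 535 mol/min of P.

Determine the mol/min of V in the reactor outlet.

Conversion of R: R consumed = 1ξ₁ = 0.91 × 517 → ξ₁ = 470.5 mol/min.
P balance: n_P = 0 + 2ξ₁ − 2ξ₂ = 535 → ξ₂ = (2·470.5 − 535)/2 = 203 mol/min.
Outlet amounts (n = n₀ + Σ ν·ξ):
  R: 517 − 1(470.5) = 46.53
  P: 0 + 2(470.5) − 2(203) = 535
  V: 0 + 1(203) = 203

203 mol/min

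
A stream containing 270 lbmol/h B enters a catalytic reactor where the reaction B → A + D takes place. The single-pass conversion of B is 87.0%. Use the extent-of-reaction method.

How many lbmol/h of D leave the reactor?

B reacted = 0.87 × 270 = 234.9 lbmol/h; ν_B = −1, so ξ = 234.9/1 = 234.9 lbmol/h.
Outlet amounts (n = n₀ + ν ξ):
  B: 270 − 1(234.9) = 35.1
  A: 0 + 1(234.9) = 234.9
  D: 0 + 1(234.9) = 234.9

235 lbmol/h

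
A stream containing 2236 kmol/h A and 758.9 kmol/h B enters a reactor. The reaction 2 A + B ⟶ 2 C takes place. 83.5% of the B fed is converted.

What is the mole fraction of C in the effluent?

0.537

B reacted = 0.835 × 758.9 = 633.7 kmol/h; ν_B = −1, so ξ = 633.7/1 = 633.7 kmol/h.
Outlet amounts (n = n₀ + ν ξ):
  A: 2236 − 2(633.7) = 968.6
  B: 758.9 − 1(633.7) = 125.2
  C: 0 + 2(633.7) = 1267
Total out = 2361 kmol/h; y_C = 1267 / 2361 = 0.5367.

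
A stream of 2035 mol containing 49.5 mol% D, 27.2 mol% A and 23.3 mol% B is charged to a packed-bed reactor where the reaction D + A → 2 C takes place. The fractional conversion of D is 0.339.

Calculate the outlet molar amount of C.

D reacted = 0.339 × 1007 = 341.5 mol; ν_D = −1, so ξ = 341.5/1 = 341.5 mol.
Outlet amounts (n = n₀ + ν ξ):
  D: 1007 − 1(341.5) = 665.8
  A: 553.5 − 1(341.5) = 212
  C: 0 + 2(341.5) = 683
  B: 474.2 (inert)

683 mol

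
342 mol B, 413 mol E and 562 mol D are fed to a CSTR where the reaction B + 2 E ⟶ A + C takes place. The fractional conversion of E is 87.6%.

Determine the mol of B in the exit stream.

E reacted = 0.876 × 413 = 361.8 mol; ν_E = −2, so ξ = 361.8/2 = 180.9 mol.
Outlet amounts (n = n₀ + ν ξ):
  B: 342 − 1(180.9) = 161.1
  E: 413 − 2(180.9) = 51.21
  A: 0 + 1(180.9) = 180.9
  C: 0 + 1(180.9) = 180.9
  D: 562 (inert)

161 mol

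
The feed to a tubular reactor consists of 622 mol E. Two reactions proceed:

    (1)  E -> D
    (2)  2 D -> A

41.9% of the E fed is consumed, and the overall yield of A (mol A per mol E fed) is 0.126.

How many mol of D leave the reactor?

Conversion of E: E consumed = 1ξ₁ = 0.419 × 622 → ξ₁ = 260.6 mol.
Yield of A: 1ξ₂ / 622 = 0.126 → ξ₂ = 78.37 mol.
Outlet amounts (n = n₀ + Σ ν·ξ):
  E: 622 − 1(260.6) = 361.4
  D: 0 + 1(260.6) − 2(78.37) = 103.9
  A: 0 + 1(78.37) = 78.37

104 mol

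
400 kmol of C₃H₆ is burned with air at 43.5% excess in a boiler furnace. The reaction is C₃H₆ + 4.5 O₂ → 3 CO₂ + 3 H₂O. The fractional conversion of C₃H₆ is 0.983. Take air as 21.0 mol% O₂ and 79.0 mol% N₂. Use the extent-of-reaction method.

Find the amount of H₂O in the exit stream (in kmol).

Stoichiometric O₂ = 4.5 × 400 = 1800 kmol; O₂ fed = 1800 × 1.435 = 2583 kmol.
N₂ fed = 2583 × 79/21 = 9717 kmol.
Fuel reacted = 0.983 × 400 → ξ = 393.2 kmol.
Outlet (n = n₀ + ν ξ):
  C₃H₆: 400 − 1(393.2) = 6.8
  O₂: 2583 − 4.5(393.2) = 813.6
  N₂: 9717 (inert)
  CO₂: 0 + 3(393.2) = 1180
  H₂O: 0 + 3(393.2) = 1180

1180 kmol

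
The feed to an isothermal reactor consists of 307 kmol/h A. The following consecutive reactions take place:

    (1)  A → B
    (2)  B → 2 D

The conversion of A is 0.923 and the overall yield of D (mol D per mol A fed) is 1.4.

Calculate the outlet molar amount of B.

68.5 kmol/h

Conversion of A: A consumed = 1ξ₁ = 0.923 × 307 → ξ₁ = 283.4 kmol/h.
Yield of D: 2ξ₂ / 307 = 1.4 → ξ₂ = 214.9 kmol/h.
Outlet amounts (n = n₀ + Σ ν·ξ):
  A: 307 − 1(283.4) = 23.64
  B: 0 + 1(283.4) − 1(214.9) = 68.46
  D: 0 + 2(214.9) = 429.8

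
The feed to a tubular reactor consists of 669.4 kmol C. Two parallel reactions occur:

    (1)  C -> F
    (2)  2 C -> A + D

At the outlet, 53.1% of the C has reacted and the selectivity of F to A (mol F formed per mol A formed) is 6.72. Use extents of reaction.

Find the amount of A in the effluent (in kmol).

40.8 kmol

Conversion of C: C consumed = 0.531 × 669.4 = 355.5 kmol = 1ξ₁ + 2ξ₂.
Selectivity: 1ξ₁ / (1ξ₂) = 6.72 → ξ₁ = 6.72 ξ₂.
Substitute: (1·6.72 + 2) ξ₂ = 355.5 → ξ₂ = 40.76 kmol, ξ₁ = 273.9 kmol.
Outlet amounts (n = n₀ + Σ ν·ξ):
  C: 669.4 − 1(273.9) − 2(40.76) = 313.9
  F: 0 + 1(273.9) = 273.9
  A: 0 + 1(40.76) = 40.76
  D: 0 + 1(40.76) = 40.76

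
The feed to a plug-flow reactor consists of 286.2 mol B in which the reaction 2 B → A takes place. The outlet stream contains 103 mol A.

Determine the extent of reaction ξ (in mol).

For A: n = n₀ + 1ξ → 103 = 0 + 1ξ, giving ξ = 103 mol.
Outlet amounts (n = n₀ + ν ξ):
  B: 286.2 − 2(103) = 80.2
  A: 0 + 1(103) = 103

ξ = 103 mol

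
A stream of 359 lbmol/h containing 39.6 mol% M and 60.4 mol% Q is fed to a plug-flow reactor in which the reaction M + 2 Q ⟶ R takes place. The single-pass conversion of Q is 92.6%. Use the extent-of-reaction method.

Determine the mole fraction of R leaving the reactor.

0.635

Q reacted = 0.926 × 216.8 = 200.8 lbmol/h; ν_Q = −2, so ξ = 200.8/2 = 100.4 lbmol/h.
Outlet amounts (n = n₀ + ν ξ):
  M: 142.2 − 1(100.4) = 41.77
  Q: 216.8 − 2(100.4) = 16.05
  R: 0 + 1(100.4) = 100.4
Total out = 158.2 lbmol/h; y_R = 100.4 / 158.2 = 0.6346.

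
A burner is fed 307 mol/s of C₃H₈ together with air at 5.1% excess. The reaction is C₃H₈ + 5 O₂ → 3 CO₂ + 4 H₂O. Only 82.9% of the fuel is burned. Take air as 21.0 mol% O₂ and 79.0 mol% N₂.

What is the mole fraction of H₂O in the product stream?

Stoichiometric O₂ = 5 × 307 = 1535 mol/s; O₂ fed = 1535 × 1.051 = 1613 mol/s.
N₂ fed = 1613 × 79/21 = 6069 mol/s.
Fuel reacted = 0.829 × 307 → ξ = 254.5 mol/s.
Outlet (n = n₀ + ν ξ):
  C₃H₈: 307 − 1(254.5) = 52.5
  O₂: 1613 − 5(254.5) = 340.8
  N₂: 6069 (inert)
  CO₂: 0 + 3(254.5) = 763.5
  H₂O: 0 + 4(254.5) = 1018
Total out = 8244 mol/s; y_H₂O = 1018 / 8244 = 0.1235.

0.123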